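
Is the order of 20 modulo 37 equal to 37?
Powers of 20 mod 37: 20^1≡20, 20^2≡30, 20^3≡8, 20^4≡12, 20^5≡18, 20^6≡27, 20^7≡22, 20^8≡33, 20^9≡31, 20^10≡28, 20^11≡5, 20^12≡26, 20^13≡2, 20^14≡3, 20^15≡23, 20^16≡16, 20^17≡24, 20^18≡36, 20^19≡17, 20^20≡7, 20^21≡29, 20^22≡25, 20^23≡19, 20^24≡10, 20^25≡15, 20^26≡4, 20^27≡6, 20^28≡9, 20^29≡32, 20^30≡11, 20^31≡35, 20^32≡34, 20^33≡14, 20^34≡21, 20^35≡13, 20^36≡1. Already 20^36≡1, so the order is 36 < 37. No, the actual order is 36.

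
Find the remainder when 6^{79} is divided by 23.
By Fermat: 6^{22} ≡ 1 mod 23. 79 = 3×22 + 13. So 6^{79} ≡ 6^{13} ≡ 13 mod 23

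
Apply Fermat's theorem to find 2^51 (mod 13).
By Fermat: 2^{12} ≡ 1 (mod 13). 51 = 4×12 + 3. So 2^{51} ≡ 2^{3} ≡ 8 (mod 13)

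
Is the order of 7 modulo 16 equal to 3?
Powers of 7 mod 16: 7^1≡7, 7^2≡1. Already 7^2≡1, so the order is 2 < 3. No, the actual order is 2.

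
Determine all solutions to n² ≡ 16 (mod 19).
The square roots of 16 mod 19 are 4 and 15. Verify: 4² = 16 ≡ 16 (mod 19)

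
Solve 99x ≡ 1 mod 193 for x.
Since 193 is prime, by Fermat 99^(-1) ≡ 99^{191} ≡ 39 mod 193. Verify: 99 × 39 = 3861 ≡ 1 mod 193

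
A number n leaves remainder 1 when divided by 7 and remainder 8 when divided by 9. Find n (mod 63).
M = 7 × 9 = 63. M₁ = 9, y₁ ≡ 4 (mod 7). M₂ = 7, y₂ ≡ 4 (mod 9). n = 1×9×4 + 8×7×4 ≡ 8 (mod 63)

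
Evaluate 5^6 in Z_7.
Using Fermat: 5^{6} ≡ 1 (mod 7). 6 ≡ 0 (mod 6). So 5^{6} ≡ 5^{0} ≡ 1 (mod 7)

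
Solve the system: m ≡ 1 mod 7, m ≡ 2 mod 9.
M = 7 × 9 = 63. M₁ = 9, y₁ ≡ 4 mod 7. M₂ = 7, y₂ ≡ 4 mod 9. m = 1×9×4 + 2×7×4 ≡ 29 mod 63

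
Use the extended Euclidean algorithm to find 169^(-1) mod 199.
Extended GCD: 169(-73) + 199(62) = 1. So 169^(-1) ≡ -73 ≡ 126 mod 199. Verify: 169 × 126 = 21294 ≡ 1 mod 199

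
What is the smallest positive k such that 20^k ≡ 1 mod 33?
Powers of 20 mod 33: 20^1≡20, 20^2≡4, 20^3≡14, 20^4≡16, 20^5≡23, 20^6≡31, 20^7≡26, 20^8≡25, 20^9≡5, 20^10≡1. So the order of 20 is 10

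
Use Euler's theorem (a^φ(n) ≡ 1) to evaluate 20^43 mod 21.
By Euler: 20^{12} ≡ 1 mod 21 since gcd(20, 21) = 1. 43 = 3×12 + 7. So 20^{43} ≡ 20^{7} ≡ 20 mod 21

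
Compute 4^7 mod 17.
By repeated squaring mod 17: 4^{1}≡4, 4^{2}≡16, 4^{4}≡1. Then 4^{7} = 4^{4+2+1} ≡ 1 × 16 × 4 ≡ 13 mod 17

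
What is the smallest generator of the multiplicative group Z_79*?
g = 3. Powers: [3, 9, 27, 2, 6, 18, 54, ...] generates all 78 non-zero residues.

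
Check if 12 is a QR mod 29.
By Euler's criterion: 12^{14} ≡ 28 mod 29. Since this equals -1 (≡ 28), 12 is not a QR.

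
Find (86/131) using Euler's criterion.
(86/131) = 86^{65} mod 131 = -1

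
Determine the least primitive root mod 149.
g = 2. For each prime q|148: 2^{74}≡148, 2^{4}≡16, none ≡ 1, so ord_149(2) = 148 and 2 is a primitive root.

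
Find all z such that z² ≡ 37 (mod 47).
The square roots of 37 mod 47 are 32 and 15. Verify: 32² = 1024 ≡ 37 (mod 47)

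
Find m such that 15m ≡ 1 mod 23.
Since 23 is prime, by Fermat 15^(-1) ≡ 15^{21} ≡ 20 mod 23. Verify: 15 × 20 = 300 ≡ 1 mod 23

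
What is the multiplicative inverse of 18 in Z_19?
Since 19 is prime, by Fermat 18^(-1) ≡ 18^{17} ≡ 18 mod 19. Verify: 18 × 18 = 324 ≡ 1 mod 19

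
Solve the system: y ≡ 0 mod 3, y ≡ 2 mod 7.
M = 3 × 7 = 21. M₁ = 7, y₁ ≡ 1 mod 3. M₂ = 3, y₂ ≡ 5 mod 7. y = 0×7×1 + 2×3×5 ≡ 9 mod 21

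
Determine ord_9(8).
Powers of 8 mod 9: 8^1≡8, 8^2≡1. So the order of 8 is 2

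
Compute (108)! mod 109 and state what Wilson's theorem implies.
(108)! mod 109 = 108. Since this equals -1 mod 109, Wilson confirms 109 is prime.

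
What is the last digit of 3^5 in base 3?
By repeated squaring mod 3: 3^{1}≡0, 3^{2}≡0, 3^{4}≡0. Then 3^{5} = 3^{4+1} ≡ 0 × 0 ≡ 0 mod 3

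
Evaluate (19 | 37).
(19/37) = 19^{18} mod 37 = -1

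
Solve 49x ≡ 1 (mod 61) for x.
Since 61 is prime, by Fermat 49^(-1) ≡ 49^{59} ≡ 5 (mod 61). Verify: 49 × 5 = 245 ≡ 1 (mod 61)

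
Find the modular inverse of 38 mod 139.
Since 139 is prime, by Fermat 38^(-1) ≡ 38^{137} ≡ 11 mod 139. Verify: 38 × 11 = 418 ≡ 1 mod 139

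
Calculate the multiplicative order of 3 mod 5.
Powers of 3 mod 5: 3^1≡3, 3^2≡4, 3^3≡2, 3^4≡1. So the order of 3 is 4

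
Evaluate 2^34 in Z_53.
By repeated squaring (mod 53): 2^{1}≡2, 2^{2}≡4, 2^{4}≡16, 2^{8}≡44, 2^{16}≡28, 2^{32}≡42. Then 2^{34} = 2^{32+2} ≡ 42 × 4 ≡ 9 (mod 53)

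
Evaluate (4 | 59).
(4/59) = 4^{29} mod 59 = 1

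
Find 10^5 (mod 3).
Using Fermat: 10^{2} ≡ 1 (mod 3). 5 ≡ 1 (mod 2). So 10^{5} ≡ 10^{1} ≡ 1 (mod 3)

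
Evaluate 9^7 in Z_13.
By repeated squaring (mod 13): 9^{1}≡9, 9^{2}≡3, 9^{4}≡9. Then 9^{7} = 9^{4+2+1} ≡ 9 × 3 × 9 ≡ 9 (mod 13)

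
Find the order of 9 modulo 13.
Powers of 9 mod 13: 9^1≡9, 9^2≡3, 9^3≡1. ord_13(9) = 3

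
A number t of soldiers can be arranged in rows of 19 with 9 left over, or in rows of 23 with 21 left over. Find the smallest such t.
M = 19 × 23 = 437. M₁ = 23, y₁ ≡ 5 mod 19. M₂ = 19, y₂ ≡ 17 mod 23. t = 9×23×5 + 21×19×17 ≡ 389 mod 437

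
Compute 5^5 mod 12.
By repeated squaring (mod 12): 5^{1}≡5, 5^{2}≡1, 5^{4}≡1. Then 5^{5} = 5^{4+1} ≡ 1 × 5 ≡ 5 (mod 12)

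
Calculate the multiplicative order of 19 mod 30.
Powers of 19 mod 30: 19^1≡19, 19^2≡1. So the order of 19 is 2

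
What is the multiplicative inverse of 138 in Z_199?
Since 199 is prime, by Fermat 138^(-1) ≡ 138^{197} ≡ 137 (mod 199). Verify: 138 × 137 = 18906 ≡ 1 (mod 199)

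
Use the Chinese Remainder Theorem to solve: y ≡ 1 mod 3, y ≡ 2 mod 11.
M = 3 × 11 = 33. M₁ = 11, y₁ ≡ 2 mod 3. M₂ = 3, y₂ ≡ 4 mod 11. y = 1×11×2 + 2×3×4 ≡ 13 mod 33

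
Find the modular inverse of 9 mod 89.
Since 89 is prime, by Fermat 9^(-1) ≡ 9^{87} ≡ 10 mod 89. Verify: 9 × 10 = 90 ≡ 1 mod 89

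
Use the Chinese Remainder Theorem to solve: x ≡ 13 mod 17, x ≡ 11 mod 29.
M = 17 × 29 = 493. M₁ = 29, y₁ ≡ 10 mod 17. M₂ = 17, y₂ ≡ 12 mod 29. x = 13×29×10 + 11×17×12 ≡ 98 mod 493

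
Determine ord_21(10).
Powers of 10 mod 21: 10^1≡10, 10^2≡16, 10^3≡13, 10^4≡4, 10^5≡19, 10^6≡1. ord_21(10) = 6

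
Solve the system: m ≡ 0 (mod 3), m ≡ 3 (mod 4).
M = 3 × 4 = 12. M₁ = 4, y₁ ≡ 1 (mod 3). M₂ = 3, y₂ ≡ 3 (mod 4). m = 0×4×1 + 3×3×3 ≡ 3 (mod 12)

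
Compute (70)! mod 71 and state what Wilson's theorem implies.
(70)! mod 71 = 70. Since this equals -1 (mod 71), Wilson confirms 71 is prime.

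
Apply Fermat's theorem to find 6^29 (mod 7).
By Fermat: 6^{6} ≡ 1 (mod 7). 29 = 4×6 + 5. So 6^{29} ≡ 6^{5} ≡ 6 (mod 7)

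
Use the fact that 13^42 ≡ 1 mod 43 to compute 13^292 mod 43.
By Fermat: 13^{42} ≡ 1 mod 43. 292 ≡ 40 mod 42. So 13^{292} ≡ 13^{40} ≡ 14 mod 43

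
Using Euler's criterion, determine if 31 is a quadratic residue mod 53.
By Euler's criterion: 31^{26} ≡ 52 (mod 53). Since this equals -1 (≡ 52), 31 is not a QR.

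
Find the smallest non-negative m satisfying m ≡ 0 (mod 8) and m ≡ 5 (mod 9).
M = 8 × 9 = 72. M₁ = 9, y₁ ≡ 1 (mod 8). M₂ = 8, y₂ ≡ 8 (mod 9). m = 0×9×1 + 5×8×8 ≡ 32 (mod 72)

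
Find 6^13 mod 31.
By repeated squaring mod 31: 6^{1}≡6, 6^{2}≡5, 6^{4}≡25, 6^{8}≡5. Then 6^{13} = 6^{8+4+1} ≡ 5 × 25 × 6 ≡ 6 mod 31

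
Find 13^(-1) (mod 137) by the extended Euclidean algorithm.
Extended GCD: 13(-21) + 137(2) = 1. So 13^(-1) ≡ -21 ≡ 116 (mod 137). Verify: 13 × 116 = 1508 ≡ 1 (mod 137)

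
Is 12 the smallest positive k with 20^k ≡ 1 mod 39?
Powers of 20 mod 39: 20^1≡20, 20^2≡10, 20^3≡5, 20^4≡22, 20^5≡11, 20^6≡25, 20^7≡32, 20^8≡16, 20^9≡8, 20^10≡4, 20^11≡2, 20^12≡1. First k with 20^k≡1 is k=12. Yes, ord_39(20) = 12.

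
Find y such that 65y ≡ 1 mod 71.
Since 71 is prime, by Fermat 65^(-1) ≡ 65^{69} ≡ 59 mod 71. Verify: 65 × 59 = 3835 ≡ 1 mod 71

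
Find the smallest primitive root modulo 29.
g = 2. Powers: [2, 4, 8, 16, 3, 6, 12, ...] generates all 28 non-zero residues.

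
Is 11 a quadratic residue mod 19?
By Euler's criterion: 11^{9} ≡ 1 mod 19. Since this equals 1, 11 is a QR.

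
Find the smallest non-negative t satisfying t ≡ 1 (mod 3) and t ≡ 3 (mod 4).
M = 3 × 4 = 12. M₁ = 4, y₁ ≡ 1 (mod 3). M₂ = 3, y₂ ≡ 3 (mod 4). t = 1×4×1 + 3×3×3 ≡ 7 (mod 12)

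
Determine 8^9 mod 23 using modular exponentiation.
By repeated squaring (mod 23): 8^{1}≡8, 8^{2}≡18, 8^{4}≡2, 8^{8}≡4. Then 8^{9} = 8^{8+1} ≡ 4 × 8 ≡ 9 (mod 23)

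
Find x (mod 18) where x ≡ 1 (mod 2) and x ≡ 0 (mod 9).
M = 2 × 9 = 18. M₁ = 9, y₁ ≡ 1 (mod 2). M₂ = 2, y₂ ≡ 5 (mod 9). x = 1×9×1 + 0×2×5 ≡ 9 (mod 18)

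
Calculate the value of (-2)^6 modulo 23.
By repeated squaring mod 23: (-2)^{1}≡21, (-2)^{2}≡4, (-2)^{4}≡16. Then (-2)^{6} = (-2)^{4+2} ≡ 16 × 4 ≡ 18 mod 23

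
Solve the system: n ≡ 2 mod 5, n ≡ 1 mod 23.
M = 5 × 23 = 115. M₁ = 23, y₁ ≡ 2 mod 5. M₂ = 5, y₂ ≡ 14 mod 23. n = 2×23×2 + 1×5×14 ≡ 47 mod 115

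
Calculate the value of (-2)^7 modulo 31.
By repeated squaring mod 31: (-2)^{1}≡29, (-2)^{2}≡4, (-2)^{4}≡16. Then (-2)^{7} = (-2)^{4+2+1} ≡ 16 × 4 × 29 ≡ 27 mod 31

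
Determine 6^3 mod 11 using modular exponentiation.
6^{3} = 216 ≡ 7 mod 11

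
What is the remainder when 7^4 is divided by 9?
7^{4} = 2401 ≡ 7 (mod 9)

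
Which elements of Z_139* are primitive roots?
There are φ(138) = 44 primitive roots mod 139: {2, 3, 12, 15, 17, 18, 19, 21, 22, 26, 32, 40, 50, 53, 56, 58, 61, 68, 70, 72, 73, 85, 88, 90, 92, 93, 98, 101, 102, 104, 108, 109, 110, 111, 114, 115, 119, 123, 126, 128, 130, 132, 134, 135}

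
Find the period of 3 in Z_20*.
Powers of 3 mod 20: 3^1≡3, 3^2≡9, 3^3≡7, 3^4≡1. So the order of 3 is 4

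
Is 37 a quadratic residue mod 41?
By Euler's criterion: 37^{20} ≡ 1 (mod 41). Since this equals 1, 37 is a QR.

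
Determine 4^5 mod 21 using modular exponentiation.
By repeated squaring mod 21: 4^{1}≡4, 4^{2}≡16, 4^{4}≡4. Then 4^{5} = 4^{4+1} ≡ 4 × 4 ≡ 16 mod 21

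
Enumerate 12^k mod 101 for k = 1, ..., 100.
12^1, 12^2, ..., 12^{100} mod 101: [12, 43, 11, 31, 69, 20, 38, 52, 18, 14, 67, 97, 53, 30, 57, 78, 27, 21, 50, 95, 29, 45, 35, 16, 91, 82, 75, 92, 94, 17, 2, 24, 86, 22, 62, 37, 40, 76, 3, 36, 28, 33, 93, 5, 60, 13, 55, 54, 42, 100, 89, 58, 90, 70, 32, 81, 63, 49, 83, 87, 34, 4, 48, 71, 44, 23, 74, 80, 51, 6, 72, 56, 66, 85, 10, 19, 26, 9, 7, 84, 99, 77, 15, 79, 39, 64, 61, 25, 98, 65, 73, 68, 8, 96, 41, 88, 46, 47, 59, 1]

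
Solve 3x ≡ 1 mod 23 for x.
Since 23 is prime, by Fermat 3^(-1) ≡ 3^{21} ≡ 8 mod 23. Verify: 3 × 8 = 24 ≡ 1 mod 23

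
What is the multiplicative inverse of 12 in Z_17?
Since 17 is prime, by Fermat 12^(-1) ≡ 12^{15} ≡ 10 mod 17. Verify: 12 × 10 = 120 ≡ 1 mod 17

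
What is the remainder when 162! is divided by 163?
By Wilson's theorem, (162)! ≡ -1 ≡ 162 (mod 163)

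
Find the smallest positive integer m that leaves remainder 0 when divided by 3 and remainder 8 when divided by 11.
M = 3 × 11 = 33. M₁ = 11, y₁ ≡ 2 mod 3. M₂ = 3, y₂ ≡ 4 mod 11. m = 0×11×2 + 8×3×4 ≡ 30 mod 33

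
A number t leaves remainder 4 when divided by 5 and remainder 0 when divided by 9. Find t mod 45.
M = 5 × 9 = 45. M₁ = 9, y₁ ≡ 4 mod 5. M₂ = 5, y₂ ≡ 2 mod 9. t = 4×9×4 + 0×5×2 ≡ 9 mod 45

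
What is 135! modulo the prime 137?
(136)! = (135)! × (136) ≡ -1 mod 137. So (135)! ≡ -1 × (136)^(-1) ≡ (-1)×(-1) = 1 mod 137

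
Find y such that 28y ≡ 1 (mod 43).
Since 43 is prime, by Fermat 28^(-1) ≡ 28^{41} ≡ 20 (mod 43). Verify: 28 × 20 = 560 ≡ 1 (mod 43)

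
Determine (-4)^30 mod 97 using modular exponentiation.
By repeated squaring mod 97: (-4)^{1}≡93, (-4)^{2}≡16, (-4)^{4}≡62, (-4)^{8}≡61, (-4)^{16}≡35. Then (-4)^{30} = (-4)^{16+8+4+2} ≡ 35 × 61 × 62 × 16 ≡ 22 mod 97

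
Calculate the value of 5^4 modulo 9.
5^{4} = 625 ≡ 4 (mod 9)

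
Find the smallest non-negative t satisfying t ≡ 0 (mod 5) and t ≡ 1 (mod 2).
M = 5 × 2 = 10. M₁ = 2, y₁ ≡ 3 (mod 5). M₂ = 5, y₂ ≡ 1 (mod 2). t = 0×2×3 + 1×5×1 ≡ 5 (mod 10)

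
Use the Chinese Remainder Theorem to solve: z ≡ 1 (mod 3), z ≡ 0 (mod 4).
M = 3 × 4 = 12. M₁ = 4, y₁ ≡ 1 (mod 3). M₂ = 3, y₂ ≡ 3 (mod 4). z = 1×4×1 + 0×3×3 ≡ 4 (mod 12)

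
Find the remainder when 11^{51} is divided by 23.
By Fermat: 11^{22} ≡ 1 (mod 23). 51 = 2×22 + 7. So 11^{51} ≡ 11^{7} ≡ 7 (mod 23)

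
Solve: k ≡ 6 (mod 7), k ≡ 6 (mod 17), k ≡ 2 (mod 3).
M = 7 × 17 × 3 = 357. M₁ = 51, y₁ ≡ 4 (mod 7). M₂ = 21, y₂ ≡ 13 (mod 17). M₃ = 119, y₃ ≡ 2 (mod 3). k = 6×51×4 + 6×21×13 + 2×119×2 ≡ 125 (mod 357)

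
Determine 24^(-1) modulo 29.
Since 29 is prime, by Fermat 24^(-1) ≡ 24^{27} ≡ 23 mod 29. Verify: 24 × 23 = 552 ≡ 1 mod 29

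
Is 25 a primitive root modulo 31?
25^{3} ≡ 1 mod 31 and 3 < 30, so ord_31(25) = 3 ≠ 30 and 25 is not a primitive root.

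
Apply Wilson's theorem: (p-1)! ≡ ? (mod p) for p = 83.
By Wilson's theorem, (82)! ≡ -1 ≡ 82 mod 83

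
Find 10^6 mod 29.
By repeated squaring mod 29: 10^{1}≡10, 10^{2}≡13, 10^{4}≡24. Then 10^{6} = 10^{4+2} ≡ 24 × 13 ≡ 22 mod 29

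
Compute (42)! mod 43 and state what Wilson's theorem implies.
(42)! mod 43 = 42. Since this equals -1 (mod 43), Wilson confirms 43 is prime.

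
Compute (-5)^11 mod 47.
By repeated squaring (mod 47): (-5)^{1}≡42, (-5)^{2}≡25, (-5)^{4}≡14, (-5)^{8}≡8. Then (-5)^{11} = (-5)^{8+2+1} ≡ 8 × 25 × 42 ≡ 34 (mod 47)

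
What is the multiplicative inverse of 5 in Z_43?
Since 43 is prime, by Fermat 5^(-1) ≡ 5^{41} ≡ 26 mod 43. Verify: 5 × 26 = 130 ≡ 1 mod 43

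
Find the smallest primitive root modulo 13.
g = 2. For each prime q|12: 2^{6}≡12, 2^{4}≡3, none ≡ 1, so ord_13(2) = 12 and 2 is a primitive root.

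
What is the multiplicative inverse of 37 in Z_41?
Since 41 is prime, by Fermat 37^(-1) ≡ 37^{39} ≡ 10 (mod 41). Verify: 37 × 10 = 370 ≡ 1 (mod 41)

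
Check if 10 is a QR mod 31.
By Euler's criterion: 10^{15} ≡ 1 (mod 31). Since this equals 1, 10 is a QR.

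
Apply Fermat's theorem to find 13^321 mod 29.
By Fermat: 13^{28} ≡ 1 mod 29. 321 ≡ 13 mod 28. So 13^{321} ≡ 13^{13} ≡ 9 mod 29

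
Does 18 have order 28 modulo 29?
ord_29(18) divides 28. For each prime q|28: 18^{14}≡28, 18^{4}≡25, none ≡ 1. So 18 has order 28 and is a primitive root mod 29.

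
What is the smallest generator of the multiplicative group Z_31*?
g = 3. For each prime q|30: 3^{15}≡30, 3^{10}≡25, 3^{6}≡16, none ≡ 1, so ord_31(3) = 30 and 3 is a primitive root.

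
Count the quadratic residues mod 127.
Exactly half the non-zero residues mod a prime are QRs: (127-1)/2 = 63.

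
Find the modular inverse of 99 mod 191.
Since 191 is prime, by Fermat 99^(-1) ≡ 99^{189} ≡ 164 (mod 191). Verify: 99 × 164 = 16236 ≡ 1 (mod 191)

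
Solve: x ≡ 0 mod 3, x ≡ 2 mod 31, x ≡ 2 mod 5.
M = 3 × 31 × 5 = 465. M₁ = 155, y₁ ≡ 2 mod 3. M₂ = 15, y₂ ≡ 29 mod 31. M₃ = 93, y₃ ≡ 2 mod 5. x = 0×155×2 + 2×15×29 + 2×93×2 ≡ 312 mod 465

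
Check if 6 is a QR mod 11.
By Euler's criterion: 6^{5} ≡ 10 mod 11. Since this equals -1 (≡ 10), 6 is not a QR.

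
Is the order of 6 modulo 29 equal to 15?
Powers of 6 mod 29: 6^1≡6, 6^2≡7, 6^3≡13, 6^4≡20, 6^5≡4, 6^6≡24, 6^7≡28, 6^8≡23, 6^9≡22, 6^10≡16, 6^11≡9, 6^12≡25, 6^13≡5, 6^14≡1. Already 6^14≡1, so the order is 14 < 15. No, the actual order is 14.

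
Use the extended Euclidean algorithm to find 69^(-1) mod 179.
Extended GCD: 69(-83) + 179(32) = 1. So 69^(-1) ≡ -83 ≡ 96 mod 179. Verify: 69 × 96 = 6624 ≡ 1 mod 179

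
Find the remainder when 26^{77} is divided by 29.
By Fermat: 26^{28} ≡ 1 mod 29. 77 = 2×28 + 21. So 26^{77} ≡ 26^{21} ≡ 12 mod 29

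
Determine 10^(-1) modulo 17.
Since 17 is prime, by Fermat 10^(-1) ≡ 10^{15} ≡ 12 (mod 17). Verify: 10 × 12 = 120 ≡ 1 (mod 17)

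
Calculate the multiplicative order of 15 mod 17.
Powers of 15 mod 17: 15^1≡15, 15^2≡4, 15^3≡9, 15^4≡16, 15^5≡2, 15^6≡13, 15^7≡8, 15^8≡1. So the order of 15 is 8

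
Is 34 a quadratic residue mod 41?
By Euler's criterion: 34^{20} ≡ 40 (mod 41). Since this equals -1 (≡ 40), 34 is not a QR.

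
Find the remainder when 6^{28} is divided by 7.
By Fermat: 6^{6} ≡ 1 (mod 7). 28 = 4×6 + 4. So 6^{28} ≡ 6^{4} ≡ 1 (mod 7)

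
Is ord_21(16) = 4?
Powers of 16 mod 21: 16^1≡16, 16^2≡4, 16^3≡1. Already 16^3≡1, so the order is 3 < 4. No, the actual order is 3.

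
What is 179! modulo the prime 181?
(180)! = (179)! × (180) ≡ -1 (mod 181). So (179)! ≡ -1 × (180)^(-1) ≡ (-1)×(-1) = 1 (mod 181)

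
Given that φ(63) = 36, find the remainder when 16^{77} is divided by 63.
By Euler: 16^{36} ≡ 1 (mod 63) since gcd(16, 63) = 1. 77 = 2×36 + 5. So 16^{77} ≡ 16^{5} ≡ 4 (mod 63)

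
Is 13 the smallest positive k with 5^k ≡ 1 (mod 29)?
Powers of 5 mod 29: 5^1≡5, 5^2≡25, 5^3≡9, 5^4≡16, 5^5≡22, 5^6≡23, 5^7≡28, 5^8≡24, 5^9≡4, 5^10≡20, 5^11≡13, 5^12≡7, 5^13≡6, 5^14≡1. 5^13≡6≢1, so ord ≠ 13. No, the actual order is 14.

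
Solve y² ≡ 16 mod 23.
The square roots of 16 mod 23 are 4 and 19. Verify: 4² = 16 ≡ 16 mod 23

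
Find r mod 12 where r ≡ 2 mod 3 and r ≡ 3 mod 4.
M = 3 × 4 = 12. M₁ = 4, y₁ ≡ 1 mod 3. M₂ = 3, y₂ ≡ 3 mod 4. r = 2×4×1 + 3×3×3 ≡ 11 mod 12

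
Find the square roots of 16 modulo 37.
The square roots of 16 mod 37 are 33 and 4. Verify: 33² = 1089 ≡ 16 mod 37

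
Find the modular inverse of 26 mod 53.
Since 53 is prime, by Fermat 26^(-1) ≡ 26^{51} ≡ 51 mod 53. Verify: 26 × 51 = 1326 ≡ 1 mod 53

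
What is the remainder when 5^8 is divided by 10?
By repeated squaring (mod 10): 5^{1}≡5, 5^{2}≡5, 5^{4}≡5, 5^{8}≡5. So 5^{8} ≡ 5 (mod 10)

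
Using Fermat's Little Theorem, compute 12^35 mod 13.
By Fermat: 12^{12} ≡ 1 mod 13. 35 = 2×12 + 11. So 12^{35} ≡ 12^{11} ≡ 12 mod 13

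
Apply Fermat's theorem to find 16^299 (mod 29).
By Fermat: 16^{28} ≡ 1 (mod 29). 299 ≡ 19 (mod 28). So 16^{299} ≡ 16^{19} ≡ 23 (mod 29)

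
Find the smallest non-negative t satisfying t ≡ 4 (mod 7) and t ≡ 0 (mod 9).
M = 7 × 9 = 63. M₁ = 9, y₁ ≡ 4 (mod 7). M₂ = 7, y₂ ≡ 4 (mod 9). t = 4×9×4 + 0×7×4 ≡ 18 (mod 63)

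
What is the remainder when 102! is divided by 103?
By Wilson's theorem, (102)! ≡ -1 ≡ 102 (mod 103)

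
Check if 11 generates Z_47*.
ord_47(11) divides 46. For each prime q|46: 11^{23}≡46, 11^{2}≡27, none ≡ 1. So 11 has order 46 and is a primitive root mod 47.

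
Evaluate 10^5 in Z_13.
By repeated squaring (mod 13): 10^{1}≡10, 10^{2}≡9, 10^{4}≡3. Then 10^{5} = 10^{4+1} ≡ 3 × 10 ≡ 4 (mod 13)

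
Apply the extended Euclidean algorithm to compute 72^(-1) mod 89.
Extended GCD: 72(-21) + 89(17) = 1. So 72^(-1) ≡ -21 ≡ 68 (mod 89). Verify: 72 × 68 = 4896 ≡ 1 (mod 89)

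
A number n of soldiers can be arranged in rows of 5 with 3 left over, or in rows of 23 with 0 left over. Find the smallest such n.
M = 5 × 23 = 115. M₁ = 23, y₁ ≡ 2 mod 5. M₂ = 5, y₂ ≡ 14 mod 23. n = 3×23×2 + 0×5×14 ≡ 23 mod 115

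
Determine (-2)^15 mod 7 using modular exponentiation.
Using Fermat: (-2)^{6} ≡ 1 mod 7. 15 ≡ 3 mod 6. So (-2)^{15} ≡ (-2)^{3} ≡ 6 mod 7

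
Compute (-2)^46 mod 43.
Using Fermat: (-2)^{42} ≡ 1 (mod 43). 46 ≡ 4 (mod 42). So (-2)^{46} ≡ (-2)^{4} ≡ 16 (mod 43)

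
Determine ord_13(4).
Powers of 4 mod 13: 4^1≡4, 4^2≡3, 4^3≡12, 4^4≡9, 4^5≡10, 4^6≡1. Order = 6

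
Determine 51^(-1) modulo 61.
Since 61 is prime, by Fermat 51^(-1) ≡ 51^{59} ≡ 6 (mod 61). Verify: 51 × 6 = 306 ≡ 1 (mod 61)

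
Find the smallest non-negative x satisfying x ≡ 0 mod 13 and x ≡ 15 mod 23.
M = 13 × 23 = 299. M₁ = 23, y₁ ≡ 4 mod 13. M₂ = 13, y₂ ≡ 16 mod 23. x = 0×23×4 + 15×13×16 ≡ 130 mod 299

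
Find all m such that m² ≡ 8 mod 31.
The square roots of 8 mod 31 are 16 and 15. Verify: 16² = 256 ≡ 8 mod 31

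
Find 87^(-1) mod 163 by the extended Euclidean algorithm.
Extended GCD: 87(15) + 163(-8) = 1. So 87^(-1) ≡ 15 mod 163. Verify: 87 × 15 = 1305 ≡ 1 mod 163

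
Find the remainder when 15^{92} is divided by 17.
By Fermat: 15^{16} ≡ 1 (mod 17). 92 = 5×16 + 12. So 15^{92} ≡ 15^{12} ≡ 16 (mod 17)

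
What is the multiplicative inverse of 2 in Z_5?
Since 5 is prime, by Fermat 2^(-1) ≡ 2^{3} ≡ 3 (mod 5). Verify: 2 × 3 = 6 ≡ 1 (mod 5)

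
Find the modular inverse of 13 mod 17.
Since 17 is prime, by Fermat 13^(-1) ≡ 13^{15} ≡ 4 mod 17. Verify: 13 × 4 = 52 ≡ 1 mod 17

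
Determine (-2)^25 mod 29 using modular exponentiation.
By repeated squaring (mod 29): (-2)^{1}≡27, (-2)^{2}≡4, (-2)^{4}≡16, (-2)^{8}≡24, (-2)^{16}≡25. Then (-2)^{25} = (-2)^{16+8+1} ≡ 25 × 24 × 27 ≡ 18 (mod 29)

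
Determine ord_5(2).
Powers of 2 mod 5: 2^1≡2, 2^2≡4, 2^3≡3, 2^4≡1. Order = 4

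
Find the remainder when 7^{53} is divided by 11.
By Fermat: 7^{10} ≡ 1 mod 11. 53 = 5×10 + 3. So 7^{53} ≡ 7^{3} ≡ 2 mod 11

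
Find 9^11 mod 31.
By repeated squaring mod 31: 9^{1}≡9, 9^{2}≡19, 9^{4}≡20, 9^{8}≡28. Then 9^{11} = 9^{8+2+1} ≡ 28 × 19 × 9 ≡ 14 mod 31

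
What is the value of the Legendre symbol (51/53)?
(51/53) = 51^{26} mod 53 = -1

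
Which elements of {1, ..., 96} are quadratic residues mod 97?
Quadratic residues modulo 97: {1, 2, 3, 4, 6, 8, 9, 11, 12, 16, 18, 22, 24, 25, 27, 31, 32, 33, 35, 36, 43, 44, 47, 48, 49, 50, 53, 54, 61, 62, 64, 65, 66, 70, 72, 73, 75, 79, 81, 85, 86, 88, 89, 91, 93, 94, 95, 96}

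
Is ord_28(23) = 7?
Powers of 23 mod 28: 23^1≡23, 23^2≡25, 23^3≡15, 23^4≡9, 23^5≡11, 23^6≡1. Already 23^6≡1, so the order is 6 < 7. No, the actual order is 6.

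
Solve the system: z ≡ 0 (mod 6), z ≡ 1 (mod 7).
M = 6 × 7 = 42. M₁ = 7, y₁ ≡ 1 (mod 6). M₂ = 6, y₂ ≡ 6 (mod 7). z = 0×7×1 + 1×6×6 ≡ 36 (mod 42)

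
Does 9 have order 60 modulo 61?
9^{5} ≡ 1 (mod 61) and 5 < 60, so ord_61(9) = 5 ≠ 60 and 9 is not a primitive root.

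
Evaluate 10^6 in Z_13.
By repeated squaring (mod 13): 10^{1}≡10, 10^{2}≡9, 10^{4}≡3. Then 10^{6} = 10^{4+2} ≡ 3 × 9 ≡ 1 (mod 13)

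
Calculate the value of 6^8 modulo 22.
By repeated squaring mod 22: 6^{1}≡6, 6^{2}≡14, 6^{4}≡20, 6^{8}≡4. So 6^{8} ≡ 4 mod 22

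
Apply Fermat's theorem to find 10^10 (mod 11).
By Fermat's Little Theorem, 10^{10} ≡ 1 (mod 11) since 11 is prime and gcd(10, 11) = 1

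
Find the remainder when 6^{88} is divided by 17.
By Fermat: 6^{16} ≡ 1 (mod 17). 88 = 5×16 + 8. So 6^{88} ≡ 6^{8} ≡ 16 (mod 17)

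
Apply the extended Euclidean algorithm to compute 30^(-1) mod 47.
Extended GCD: 30(11) + 47(-7) = 1. So 30^(-1) ≡ 11 (mod 47). Verify: 30 × 11 = 330 ≡ 1 (mod 47)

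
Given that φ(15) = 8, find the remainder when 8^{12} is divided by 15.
By Euler: 8^{8} ≡ 1 (mod 15) since gcd(8, 15) = 1. 12 = 1×8 + 4. So 8^{12} ≡ 8^{4} ≡ 1 (mod 15)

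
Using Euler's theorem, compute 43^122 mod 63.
By Euler: 43^{36} ≡ 1 (mod 63) since gcd(43, 63) = 1. 122 = 3×36 + 14. So 43^{122} ≡ 43^{14} ≡ 22 (mod 63)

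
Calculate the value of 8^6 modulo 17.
By repeated squaring (mod 17): 8^{1}≡8, 8^{2}≡13, 8^{4}≡16. Then 8^{6} = 8^{4+2} ≡ 16 × 13 ≡ 4 (mod 17)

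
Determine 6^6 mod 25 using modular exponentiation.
By repeated squaring (mod 25): 6^{1}≡6, 6^{2}≡11, 6^{4}≡21. Then 6^{6} = 6^{4+2} ≡ 21 × 11 ≡ 6 (mod 25)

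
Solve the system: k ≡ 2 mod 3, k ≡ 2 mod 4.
M = 3 × 4 = 12. M₁ = 4, y₁ ≡ 1 mod 3. M₂ = 3, y₂ ≡ 3 mod 4. k = 2×4×1 + 2×3×3 ≡ 2 mod 12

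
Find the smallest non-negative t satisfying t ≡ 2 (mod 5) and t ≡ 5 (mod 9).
M = 5 × 9 = 45. M₁ = 9, y₁ ≡ 4 (mod 5). M₂ = 5, y₂ ≡ 2 (mod 9). t = 2×9×4 + 5×5×2 ≡ 32 (mod 45)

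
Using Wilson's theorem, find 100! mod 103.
(102)! = (100)! × (101) × (102) ≡ -1 mod 103. So (100)! ≡ -1 × [(102)(101)]^(-1) ≡ 51 mod 103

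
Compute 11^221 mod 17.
Using Fermat: 11^{16} ≡ 1 mod 17. 221 ≡ 13 mod 16. So 11^{221} ≡ 11^{13} ≡ 7 mod 17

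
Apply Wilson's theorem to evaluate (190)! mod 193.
(192)! = (190)! × (191) × (192) ≡ -1 mod 193. So (190)! ≡ -1 × [(192)(191)]^(-1) ≡ 96 mod 193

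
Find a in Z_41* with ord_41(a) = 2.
40 has order 2 mod 41 since 40^{2} ≡ 1 (mod 41) and no smaller power works.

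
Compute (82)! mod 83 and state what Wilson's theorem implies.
(82)! mod 83 = 82. Since this equals -1 mod 83, Wilson confirms 83 is prime.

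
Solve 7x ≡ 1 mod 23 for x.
Since 23 is prime, by Fermat 7^(-1) ≡ 7^{21} ≡ 10 mod 23. Verify: 7 × 10 = 70 ≡ 1 mod 23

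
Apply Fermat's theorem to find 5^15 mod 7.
By Fermat: 5^{6} ≡ 1 mod 7. 15 = 2×6 + 3. So 5^{15} ≡ 5^{3} ≡ 6 mod 7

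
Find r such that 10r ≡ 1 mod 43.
Since 43 is prime, by Fermat 10^(-1) ≡ 10^{41} ≡ 13 mod 43. Verify: 10 × 13 = 130 ≡ 1 mod 43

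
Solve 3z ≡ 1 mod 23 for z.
Since 23 is prime, by Fermat 3^(-1) ≡ 3^{21} ≡ 8 mod 23. Verify: 3 × 8 = 24 ≡ 1 mod 23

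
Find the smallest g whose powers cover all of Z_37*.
g = 2. Powers: [2, 4, 8, 16, 32, 27, 17, ...] generates all 36 non-zero residues.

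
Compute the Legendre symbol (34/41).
(34/41) = 34^{20} mod 41 = -1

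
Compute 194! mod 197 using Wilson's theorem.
(196)! = (194)! × (195) × (196) ≡ -1 mod 197. So (194)! ≡ -1 × [(196)(195)]^(-1) ≡ 98 mod 197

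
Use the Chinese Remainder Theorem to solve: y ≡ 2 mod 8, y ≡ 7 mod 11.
M = 8 × 11 = 88. M₁ = 11, y₁ ≡ 3 mod 8. M₂ = 8, y₂ ≡ 7 mod 11. y = 2×11×3 + 7×8×7 ≡ 18 mod 88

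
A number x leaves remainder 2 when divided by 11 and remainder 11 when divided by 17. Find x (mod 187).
M = 11 × 17 = 187. M₁ = 17, y₁ ≡ 2 (mod 11). M₂ = 11, y₂ ≡ 14 (mod 17). x = 2×17×2 + 11×11×14 ≡ 79 (mod 187)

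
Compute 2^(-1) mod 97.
Since 97 is prime, by Fermat 2^(-1) ≡ 2^{95} ≡ 49 mod 97. Verify: 2 × 49 = 98 ≡ 1 mod 97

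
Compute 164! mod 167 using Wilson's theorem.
(166)! = (164)! × (165) × (166) ≡ -1 mod 167. So (164)! ≡ -1 × [(166)(165)]^(-1) ≡ 83 mod 167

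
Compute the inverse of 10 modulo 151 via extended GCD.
Extended GCD: 10(-15) + 151(1) = 1. So 10^(-1) ≡ -15 ≡ 136 (mod 151). Verify: 10 × 136 = 1360 ≡ 1 (mod 151)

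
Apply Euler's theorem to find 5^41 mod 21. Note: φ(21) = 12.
By Euler: 5^{12} ≡ 1 mod 21 since gcd(5, 21) = 1. 41 = 3×12 + 5. So 5^{41} ≡ 5^{5} ≡ 17 mod 21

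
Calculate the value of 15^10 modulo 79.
By repeated squaring (mod 79): 15^{1}≡15, 15^{2}≡67, 15^{4}≡65, 15^{8}≡38. Then 15^{10} = 15^{8+2} ≡ 38 × 67 ≡ 18 (mod 79)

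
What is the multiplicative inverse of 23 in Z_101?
Since 101 is prime, by Fermat 23^(-1) ≡ 23^{99} ≡ 22 mod 101. Verify: 23 × 22 = 506 ≡ 1 mod 101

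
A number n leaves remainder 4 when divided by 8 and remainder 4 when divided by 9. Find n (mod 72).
M = 8 × 9 = 72. M₁ = 9, y₁ ≡ 1 (mod 8). M₂ = 8, y₂ ≡ 8 (mod 9). n = 4×9×1 + 4×8×8 ≡ 4 (mod 72)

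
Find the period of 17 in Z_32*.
Powers of 17 mod 32: 17^1≡17, 17^2≡1. ord_32(17) = 2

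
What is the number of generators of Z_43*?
A prime p has φ(p-1) primitive roots; here φ(42) = 12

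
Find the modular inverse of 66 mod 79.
Since 79 is prime, by Fermat 66^(-1) ≡ 66^{77} ≡ 6 (mod 79). Verify: 66 × 6 = 396 ≡ 1 (mod 79)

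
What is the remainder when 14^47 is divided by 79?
By repeated squaring (mod 79): 14^{1}≡14, 14^{2}≡38, 14^{4}≡22, 14^{8}≡10, 14^{16}≡21, 14^{32}≡46. Then 14^{47} = 14^{32+8+4+2+1} ≡ 46 × 10 × 22 × 38 × 14 ≡ 69 (mod 79)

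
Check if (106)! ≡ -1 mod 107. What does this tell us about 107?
(106)! mod 107 = 106. Since this equals -1 mod 107, Wilson confirms 107 is prime.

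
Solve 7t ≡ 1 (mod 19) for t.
Since 19 is prime, by Fermat 7^(-1) ≡ 7^{17} ≡ 11 (mod 19). Verify: 7 × 11 = 77 ≡ 1 (mod 19)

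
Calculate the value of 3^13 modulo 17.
By repeated squaring mod 17: 3^{1}≡3, 3^{2}≡9, 3^{4}≡13, 3^{8}≡16. Then 3^{13} = 3^{8+4+1} ≡ 16 × 13 × 3 ≡ 12 mod 17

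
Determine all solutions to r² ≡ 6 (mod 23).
The square roots of 6 mod 23 are 12 and 11. Verify: 12² = 144 ≡ 6 (mod 23)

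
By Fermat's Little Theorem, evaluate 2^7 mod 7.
By Fermat: 2^{6} ≡ 1 mod 7. So 2^{7} = 2^{6} · 2^{1} ≡ 2^{1} ≡ 2 mod 7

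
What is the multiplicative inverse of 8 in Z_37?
Since 37 is prime, by Fermat 8^(-1) ≡ 8^{35} ≡ 14 (mod 37). Verify: 8 × 14 = 112 ≡ 1 (mod 37)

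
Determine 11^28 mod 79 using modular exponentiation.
By repeated squaring mod 79: 11^{1}≡11, 11^{2}≡42, 11^{4}≡26, 11^{8}≡44, 11^{16}≡40. Then 11^{28} = 11^{16+8+4} ≡ 40 × 44 × 26 ≡ 19 mod 79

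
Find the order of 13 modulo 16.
Powers of 13 mod 16: 13^1≡13, 13^2≡9, 13^3≡5, 13^4≡1. ord_16(13) = 4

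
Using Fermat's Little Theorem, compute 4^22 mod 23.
By Fermat's Little Theorem, 4^{22} ≡ 1 mod 23 since 23 is prime and gcd(4, 23) = 1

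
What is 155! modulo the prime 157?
(156)! = (155)! × (156) ≡ -1 (mod 157). So (155)! ≡ -1 × (156)^(-1) ≡ (-1)×(-1) = 1 (mod 157)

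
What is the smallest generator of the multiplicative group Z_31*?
g = 3. For each prime q|30: 3^{15}≡30, 3^{10}≡25, 3^{6}≡16, none ≡ 1, so ord_31(3) = 30 and 3 is a primitive root.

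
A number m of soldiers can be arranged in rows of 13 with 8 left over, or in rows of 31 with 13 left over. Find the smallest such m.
M = 13 × 31 = 403. M₁ = 31, y₁ ≡ 8 mod 13. M₂ = 13, y₂ ≡ 12 mod 31. m = 8×31×8 + 13×13×12 ≡ 385 mod 403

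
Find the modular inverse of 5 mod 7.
Since 7 is prime, by Fermat 5^(-1) ≡ 5^{5} ≡ 3 (mod 7). Verify: 5 × 3 = 15 ≡ 1 (mod 7)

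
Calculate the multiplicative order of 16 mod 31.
Powers of 16 mod 31: 16^1≡16, 16^2≡8, 16^3≡4, 16^4≡2, 16^5≡1. Order = 5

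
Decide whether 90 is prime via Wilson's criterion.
(89)! mod 90 = 0. Since 0 ≢ -1 (mod 90), 90 is not prime.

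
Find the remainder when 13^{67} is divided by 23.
By Fermat: 13^{22} ≡ 1 (mod 23). 67 = 3×22 + 1. So 13^{67} ≡ 13^{1} ≡ 13 (mod 23)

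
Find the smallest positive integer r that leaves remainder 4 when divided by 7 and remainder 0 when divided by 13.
M = 7 × 13 = 91. M₁ = 13, y₁ ≡ 6 mod 7. M₂ = 7, y₂ ≡ 2 mod 13. r = 4×13×6 + 0×7×2 ≡ 39 mod 91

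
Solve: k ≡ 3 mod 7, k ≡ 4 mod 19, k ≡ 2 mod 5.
M = 7 × 19 × 5 = 665. M₁ = 95, y₁ ≡ 2 mod 7. M₂ = 35, y₂ ≡ 6 mod 19. M₃ = 133, y₃ ≡ 2 mod 5. k = 3×95×2 + 4×35×6 + 2×133×2 ≡ 612 mod 665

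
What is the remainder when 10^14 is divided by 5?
By repeated squaring mod 5: 10^{1}≡0, 10^{2}≡0, 10^{4}≡0, 10^{8}≡0. Then 10^{14} = 10^{8+4+2} ≡ 0 × 0 × 0 ≡ 0 mod 5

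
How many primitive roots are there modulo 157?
A prime p has φ(p-1) primitive roots; here φ(156) = 48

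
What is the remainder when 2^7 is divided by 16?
By repeated squaring mod 16: 2^{1}≡2, 2^{2}≡4, 2^{4}≡0. Then 2^{7} = 2^{4+2+1} ≡ 0 × 4 × 2 ≡ 0 mod 16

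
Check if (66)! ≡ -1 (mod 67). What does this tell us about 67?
(66)! mod 67 = 66. Since this equals -1 (mod 67), Wilson confirms 67 is prime.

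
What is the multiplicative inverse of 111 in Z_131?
Since 131 is prime, by Fermat 111^(-1) ≡ 111^{129} ≡ 72 mod 131. Verify: 111 × 72 = 7992 ≡ 1 mod 131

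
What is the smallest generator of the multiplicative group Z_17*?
g = 3. For each prime q|16: 3^{8}≡16, none ≡ 1, so ord_17(3) = 16 and 3 is a primitive root.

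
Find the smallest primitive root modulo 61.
g = 2. For each prime q|60: 2^{30}≡60, 2^{20}≡47, 2^{12}≡9, none ≡ 1, so ord_61(2) = 60 and 2 is a primitive root.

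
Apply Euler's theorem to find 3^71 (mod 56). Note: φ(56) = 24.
By Euler: 3^{24} ≡ 1 (mod 56) since gcd(3, 56) = 1. 71 = 2×24 + 23. So 3^{71} ≡ 3^{23} ≡ 19 (mod 56)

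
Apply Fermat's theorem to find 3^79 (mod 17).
By Fermat: 3^{16} ≡ 1 (mod 17). 79 = 4×16 + 15. So 3^{79} ≡ 3^{15} ≡ 6 (mod 17)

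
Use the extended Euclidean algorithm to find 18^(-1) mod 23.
Extended GCD: 18(9) + 23(-7) = 1. So 18^(-1) ≡ 9 (mod 23). Verify: 18 × 9 = 162 ≡ 1 (mod 23)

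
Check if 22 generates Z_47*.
ord_47(22) divides 46. For each prime q|46: 22^{23}≡46, 22^{2}≡14, none ≡ 1. So 22 has order 46 and is a primitive root mod 47.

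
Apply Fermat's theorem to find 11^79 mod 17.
By Fermat: 11^{16} ≡ 1 mod 17. 79 = 4×16 + 15. So 11^{79} ≡ 11^{15} ≡ 14 mod 17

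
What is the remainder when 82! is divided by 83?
By Wilson's theorem, (82)! ≡ -1 ≡ 82 (mod 83)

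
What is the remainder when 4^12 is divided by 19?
By repeated squaring mod 19: 4^{1}≡4, 4^{2}≡16, 4^{4}≡9, 4^{8}≡5. Then 4^{12} = 4^{8+4} ≡ 5 × 9 ≡ 7 mod 19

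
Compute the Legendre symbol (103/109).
(103/109) = 103^{54} mod 109 = -1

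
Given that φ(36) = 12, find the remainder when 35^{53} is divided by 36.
By Euler: 35^{12} ≡ 1 mod 36 since gcd(35, 36) = 1. 53 = 4×12 + 5. So 35^{53} ≡ 35^{5} ≡ 35 mod 36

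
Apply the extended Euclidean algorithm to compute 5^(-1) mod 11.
Extended GCD: 5(-2) + 11(1) = 1. So 5^(-1) ≡ -2 ≡ 9 (mod 11). Verify: 5 × 9 = 45 ≡ 1 (mod 11)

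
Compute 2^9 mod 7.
Using Fermat: 2^{6} ≡ 1 mod 7. 9 ≡ 3 mod 6. So 2^{9} ≡ 2^{3} ≡ 1 mod 7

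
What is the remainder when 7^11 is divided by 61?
By repeated squaring mod 61: 7^{1}≡7, 7^{2}≡49, 7^{4}≡22, 7^{8}≡57. Then 7^{11} = 7^{8+2+1} ≡ 57 × 49 × 7 ≡ 31 mod 61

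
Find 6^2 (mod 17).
6^{2} = 36 ≡ 2 (mod 17)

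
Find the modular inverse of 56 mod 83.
Since 83 is prime, by Fermat 56^(-1) ≡ 56^{81} ≡ 43 mod 83. Verify: 56 × 43 = 2408 ≡ 1 mod 83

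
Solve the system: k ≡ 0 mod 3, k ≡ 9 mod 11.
M = 3 × 11 = 33. M₁ = 11, y₁ ≡ 2 mod 3. M₂ = 3, y₂ ≡ 4 mod 11. k = 0×11×2 + 9×3×4 ≡ 9 mod 33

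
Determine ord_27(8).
Powers of 8 mod 27: 8^1≡8, 8^2≡10, 8^3≡26, 8^4≡19, 8^5≡17, 8^6≡1. ord_27(8) = 6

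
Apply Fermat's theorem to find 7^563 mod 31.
By Fermat: 7^{30} ≡ 1 mod 31. 563 ≡ 23 mod 30. So 7^{563} ≡ 7^{23} ≡ 10 mod 31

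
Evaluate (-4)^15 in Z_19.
By repeated squaring (mod 19): (-4)^{1}≡15, (-4)^{2}≡16, (-4)^{4}≡9, (-4)^{8}≡5. Then (-4)^{15} = (-4)^{8+4+2+1} ≡ 5 × 9 × 16 × 15 ≡ 8 (mod 19)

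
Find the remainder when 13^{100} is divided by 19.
By Fermat: 13^{18} ≡ 1 (mod 19). 100 = 5×18 + 10. So 13^{100} ≡ 13^{10} ≡ 6 (mod 19)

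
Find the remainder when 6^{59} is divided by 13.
By Fermat: 6^{12} ≡ 1 (mod 13). 59 = 4×12 + 11. So 6^{59} ≡ 6^{11} ≡ 11 (mod 13)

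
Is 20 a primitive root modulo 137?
ord_137(20) divides 136. For each prime q|136: 20^{68}≡136, 20^{8}≡119, none ≡ 1. So 20 has order 136 and is a primitive root mod 137.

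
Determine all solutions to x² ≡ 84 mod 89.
The square roots of 84 mod 89 are 66 and 23. Verify: 66² = 4356 ≡ 84 mod 89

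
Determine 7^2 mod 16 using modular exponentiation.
7^{2} = 49 ≡ 1 (mod 16)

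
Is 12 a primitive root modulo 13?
12^{2} ≡ 1 mod 13 and 2 < 12, so ord_13(12) = 2 ≠ 12 and 12 is not a primitive root.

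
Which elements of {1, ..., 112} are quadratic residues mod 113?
QRs mod 113: {1, 2, 4, 7, 8, 9, 11, 13, 14, 15, 16, 18, 22, 25, 26, 28, 30, 31, 32, 36, 41, 44, 49, 50, 51, 52, 53, 56, 57, 60, 61, 62, 63, 64, 69, 72, 77, 81, 82, 83, 85, 87, 88, 91, 95, 97, 98, 99, 100, 102, 104, 105, 106, 109, 111, 112}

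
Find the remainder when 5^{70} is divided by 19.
By Fermat: 5^{18} ≡ 1 (mod 19). 70 = 3×18 + 16. So 5^{70} ≡ 5^{16} ≡ 16 (mod 19)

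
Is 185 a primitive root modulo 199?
ord_199(185) divides 198. For each prime q|198: 185^{99}≡198, 185^{66}≡92, 185^{18}≡18, none ≡ 1. So 185 has order 198 and is a primitive root mod 199.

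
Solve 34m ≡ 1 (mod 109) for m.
Since 109 is prime, by Fermat 34^(-1) ≡ 34^{107} ≡ 93 (mod 109). Verify: 34 × 93 = 3162 ≡ 1 (mod 109)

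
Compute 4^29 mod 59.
By repeated squaring (mod 59): 4^{1}≡4, 4^{2}≡16, 4^{4}≡20, 4^{8}≡46, 4^{16}≡51. Then 4^{29} = 4^{16+8+4+1} ≡ 51 × 46 × 20 × 4 ≡ 1 (mod 59)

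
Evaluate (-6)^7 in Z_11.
By repeated squaring mod 11: (-6)^{1}≡5, (-6)^{2}≡3, (-6)^{4}≡9. Then (-6)^{7} = (-6)^{4+2+1} ≡ 9 × 3 × 5 ≡ 3 mod 11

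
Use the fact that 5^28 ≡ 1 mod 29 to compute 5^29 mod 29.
By Fermat: 5^{28} ≡ 1 mod 29. So 5^{29} = 5^{28} · 5^{1} ≡ 5^{1} ≡ 5 mod 29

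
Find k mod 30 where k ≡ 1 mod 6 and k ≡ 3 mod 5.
M = 6 × 5 = 30. M₁ = 5, y₁ ≡ 5 mod 6. M₂ = 6, y₂ ≡ 1 mod 5. k = 1×5×5 + 3×6×1 ≡ 13 mod 30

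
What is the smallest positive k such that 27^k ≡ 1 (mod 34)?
Powers of 27 mod 34: 27^1≡27, 27^2≡15, 27^3≡31, 27^4≡21, 27^5≡23, 27^6≡9, 27^7≡5, 27^8≡33, 27^9≡7, 27^10≡19, 27^11≡3, 27^12≡13, 27^13≡11, 27^14≡25, 27^15≡29, 27^16≡1. So the order of 27 is 16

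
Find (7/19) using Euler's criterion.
(7/19) = 7^{9} mod 19 = 1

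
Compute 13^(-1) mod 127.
Since 127 is prime, by Fermat 13^(-1) ≡ 13^{125} ≡ 88 mod 127. Verify: 13 × 88 = 1144 ≡ 1 mod 127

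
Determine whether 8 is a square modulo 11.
By Euler's criterion: 8^{5} ≡ 10 (mod 11). Since this equals -1 (≡ 10), 8 is not a QR.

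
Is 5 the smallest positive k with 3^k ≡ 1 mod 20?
Powers of 3 mod 20: 3^1≡3, 3^2≡9, 3^3≡7, 3^4≡1. Already 3^4≡1, so the order is 4 < 5. No, the actual order is 4.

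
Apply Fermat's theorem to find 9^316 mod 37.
By Fermat: 9^{36} ≡ 1 mod 37. 316 ≡ 28 mod 36. So 9^{316} ≡ 9^{28} ≡ 9 mod 37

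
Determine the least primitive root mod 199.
g = 3. For each prime q|198: 3^{99}≡198, 3^{66}≡106, 3^{18}≡125, none ≡ 1, so ord_199(3) = 198 and 3 is a primitive root.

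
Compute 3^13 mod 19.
By repeated squaring (mod 19): 3^{1}≡3, 3^{2}≡9, 3^{4}≡5, 3^{8}≡6. Then 3^{13} = 3^{8+4+1} ≡ 6 × 5 × 3 ≡ 14 (mod 19)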